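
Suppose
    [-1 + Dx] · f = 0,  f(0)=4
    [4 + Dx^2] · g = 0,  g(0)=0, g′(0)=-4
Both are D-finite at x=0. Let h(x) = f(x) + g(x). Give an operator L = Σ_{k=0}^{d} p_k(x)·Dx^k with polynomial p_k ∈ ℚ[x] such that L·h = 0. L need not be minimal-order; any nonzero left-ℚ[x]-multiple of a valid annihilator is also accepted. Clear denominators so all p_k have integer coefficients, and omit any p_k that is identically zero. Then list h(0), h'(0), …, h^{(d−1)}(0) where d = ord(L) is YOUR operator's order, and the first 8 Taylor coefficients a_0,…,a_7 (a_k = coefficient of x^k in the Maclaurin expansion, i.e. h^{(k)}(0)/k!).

L = -4 + 4·Dx - Dx^2 + Dx^3  (order 3).
h: a_k = 4, 0, 2, 10/3, 1/6, -1/2, 1/180, 13/252, …
ICs: h(0) = 4, h′(0) = 0, h′′(0) = 4.

f: a_k = 4, 4, 2, 2/3, 1/6, 1/30, 1/180, 1/1260, …
g: a_k = 0, -4, 0, 8/3, 0, -8/15, 0, 16/315, …
Sum ⇒ L₀ = lclm(L_f,L_g) in ℚ(x)⟨Dx⟩.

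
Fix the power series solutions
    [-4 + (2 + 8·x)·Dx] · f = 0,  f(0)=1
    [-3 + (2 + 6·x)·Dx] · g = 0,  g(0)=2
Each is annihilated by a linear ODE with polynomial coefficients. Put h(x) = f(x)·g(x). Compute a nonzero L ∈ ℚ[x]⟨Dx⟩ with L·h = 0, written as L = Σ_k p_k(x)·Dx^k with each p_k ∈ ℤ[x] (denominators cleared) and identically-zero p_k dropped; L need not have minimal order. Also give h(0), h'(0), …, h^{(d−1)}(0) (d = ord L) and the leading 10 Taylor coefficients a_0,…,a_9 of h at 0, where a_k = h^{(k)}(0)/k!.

f: a_k = 1, 2, -2, 4, -10, 28, -84, 264, -858, 2860, …
g: a_k = 2, 3, -9/4, 27/8, -405/64, 1701/128, -15309/512, 72171/1024, -2814669/16384, 14073345/32768, …
Sym-product of L_f,L_g gives L₀ (≤ ord 1).
L = (-7 - 24·x) + (2 + 14·x + 24·x^2)·Dx  (order 1).
h: a_k = 2, 7, -1/4, 7/8, -197/64, 1393/128, -19797/512, 141351/1024, -8111661/16384, 58450189/32768, …
ICs: h(0) = 2.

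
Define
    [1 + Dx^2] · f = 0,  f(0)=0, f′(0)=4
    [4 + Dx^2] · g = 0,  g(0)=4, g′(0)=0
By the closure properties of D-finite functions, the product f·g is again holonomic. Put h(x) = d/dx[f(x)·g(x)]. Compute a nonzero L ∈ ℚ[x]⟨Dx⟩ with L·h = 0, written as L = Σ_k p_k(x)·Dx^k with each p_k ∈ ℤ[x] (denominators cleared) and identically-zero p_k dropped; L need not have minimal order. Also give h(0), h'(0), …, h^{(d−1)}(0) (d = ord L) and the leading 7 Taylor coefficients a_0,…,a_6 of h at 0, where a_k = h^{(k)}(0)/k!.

L = 9 + 10·Dx^2 + Dx^4  (order 4).
h: a_k = 16, 0, -104, 0, 242/3, 0, -1093/45, …
ICs: h(0) = 16, h′(0) = 0, h′′(0) = -208, h′′′(0) = 0.

f: a_k = 0, 4, 0, -2/3, 0, 1/30, 0, …
g: a_k = 4, 0, -8, 0, 8/3, 0, -16/45, …
Product ⇒ symmetric product L₀, ord ≤ 4.
h=h₀': d/dx-closure on L₀ ⇒ L.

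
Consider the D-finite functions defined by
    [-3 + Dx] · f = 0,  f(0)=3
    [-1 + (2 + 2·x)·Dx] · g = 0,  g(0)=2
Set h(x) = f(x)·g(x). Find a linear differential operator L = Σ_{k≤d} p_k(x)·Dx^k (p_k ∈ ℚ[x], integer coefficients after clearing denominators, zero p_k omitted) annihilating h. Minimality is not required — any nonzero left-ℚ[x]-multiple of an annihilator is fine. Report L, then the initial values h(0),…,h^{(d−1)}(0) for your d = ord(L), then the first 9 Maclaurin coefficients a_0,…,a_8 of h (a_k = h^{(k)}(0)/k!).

f: a_k = 3, 9, 27/2, 27/2, 81/8, 243/40, 243/80, 729/560, 2187/4480, …
g: a_k = 2, 1, -1/4, 1/8, -5/64, 7/128, -21/512, 33/1024, -429/16384, …
Product ⇒ symmetric product L₀, ord ≤ 1.
L = (-7 - 6·x) + (2 + 2·x)·Dx  (order 1).
h: a_k = 6, 21, 141/4, 309/8, 2001/64, 12831/640, 27189/2560, 171999/35840, 154269/81920, …
ICs: h(0) = 6.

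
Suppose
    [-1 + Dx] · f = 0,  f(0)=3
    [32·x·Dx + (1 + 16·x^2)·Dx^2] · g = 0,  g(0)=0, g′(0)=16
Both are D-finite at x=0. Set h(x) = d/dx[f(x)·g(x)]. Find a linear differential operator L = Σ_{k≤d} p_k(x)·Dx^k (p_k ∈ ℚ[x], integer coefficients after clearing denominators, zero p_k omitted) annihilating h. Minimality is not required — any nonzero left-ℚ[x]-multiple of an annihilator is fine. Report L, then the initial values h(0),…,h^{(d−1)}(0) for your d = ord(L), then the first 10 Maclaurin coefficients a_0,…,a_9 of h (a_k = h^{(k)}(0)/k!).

L = (-31 - 64·x + 1568·x^2 - 1024·x^3 + 256·x^4) + (30 + 96·x - 1600·x^2 + 1536·x^3 - 512·x^4)·Dx + (1 - 32·x + 32·x^2 - 512·x^3 + 256·x^4)·Dx^2  (order 2).
h: a_k = 48, 96, -696, -992, 11658, 14492, -940403/5, -4650136/21, 169134311/56, 1862268947/540, …
ICs: h(0) = 48, h′(0) = 96.

f: a_k = 3, 3, 3/2, 1/2, 1/8, 1/40, 1/240, 1/1680, 1/13440, 1/120960, …
g: a_k = 0, 16, 0, -256/3, 0, 4096/5, 0, -65536/7, 0, 1048576/9, …
Sym-product of L_f,L_g gives L₀ (≤ ord 2).
h₀' ⇒ L via d/dx closure of L₀.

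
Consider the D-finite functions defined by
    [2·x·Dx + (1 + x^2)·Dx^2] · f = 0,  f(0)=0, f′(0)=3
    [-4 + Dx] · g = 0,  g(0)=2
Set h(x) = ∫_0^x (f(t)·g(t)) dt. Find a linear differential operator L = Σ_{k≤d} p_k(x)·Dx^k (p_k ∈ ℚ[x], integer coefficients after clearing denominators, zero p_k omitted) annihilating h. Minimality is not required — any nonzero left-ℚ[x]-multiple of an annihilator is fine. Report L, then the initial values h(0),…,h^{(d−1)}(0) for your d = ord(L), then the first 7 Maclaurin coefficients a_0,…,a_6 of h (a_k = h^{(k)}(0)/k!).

L = (16 - 8·x + 16·x^2)·Dx + (-8 + 2·x - 8·x^2)·Dx^2 + (1 + x^2)·Dx^3  (order 3).
h: a_k = 0, 0, 3, 8, 23/2, 56/5, 41/5, …
ICs: h(0) = 0, h′(0) = 0, h′′(0) = 6.

f: a_k = 0, 3, 0, -1, 0, 3/5, 0, …
g: a_k = 2, 8, 16, 64/3, 64/3, 256/15, 512/45, …
Sym-product of L_f,L_g gives L₀ (≤ ord 2).
Integrate: L := L₀·Dx.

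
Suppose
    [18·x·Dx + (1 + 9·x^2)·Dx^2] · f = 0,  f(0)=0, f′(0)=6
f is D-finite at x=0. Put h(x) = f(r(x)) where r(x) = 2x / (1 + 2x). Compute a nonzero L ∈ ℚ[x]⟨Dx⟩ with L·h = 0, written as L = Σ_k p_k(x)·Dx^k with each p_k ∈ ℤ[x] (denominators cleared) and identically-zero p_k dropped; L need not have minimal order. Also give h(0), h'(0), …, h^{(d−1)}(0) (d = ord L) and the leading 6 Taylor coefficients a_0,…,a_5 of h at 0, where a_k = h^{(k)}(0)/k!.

f: a_k = 0, 6, 0, -18, 0, 486/5, …
f∘r: x↦r, Dx↦Dx/r' in L_f ⇒ L₀.
L = (4 + 80·x)·Dx + (1 + 4·x + 40·x^2)·Dx^2  (order 2).
h: a_k = 0, 12, -24, -96, 768, -768/5, …
ICs: h(0) = 0, h′(0) = 12.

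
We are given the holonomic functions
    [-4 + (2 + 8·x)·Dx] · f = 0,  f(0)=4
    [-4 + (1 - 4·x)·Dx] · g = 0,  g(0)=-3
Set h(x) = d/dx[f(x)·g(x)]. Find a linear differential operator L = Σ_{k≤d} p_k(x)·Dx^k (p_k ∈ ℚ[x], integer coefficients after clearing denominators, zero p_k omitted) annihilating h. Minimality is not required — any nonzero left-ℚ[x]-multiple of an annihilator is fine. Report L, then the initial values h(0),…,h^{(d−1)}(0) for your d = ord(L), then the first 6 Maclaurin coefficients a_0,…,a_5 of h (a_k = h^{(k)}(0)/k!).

L = (22 + 144·x + 96·x^2) + (-3 - 4·x + 48·x^2 + 64·x^3)·Dx  (order 1).
h: a_k = -72, -528, -3312, -17184, -87600, -414432, …
ICs: h(0) = -72.

f: a_k = 4, 8, -8, 16, -40, 112, …
g: a_k = -3, -12, -48, -192, -768, -3072, …
L₀ := L_f ⊗_s L_g (sym. prod.), ord ≤ 1.
Differentiate: ansatz ord ≤ ord L₀ ⇒ L.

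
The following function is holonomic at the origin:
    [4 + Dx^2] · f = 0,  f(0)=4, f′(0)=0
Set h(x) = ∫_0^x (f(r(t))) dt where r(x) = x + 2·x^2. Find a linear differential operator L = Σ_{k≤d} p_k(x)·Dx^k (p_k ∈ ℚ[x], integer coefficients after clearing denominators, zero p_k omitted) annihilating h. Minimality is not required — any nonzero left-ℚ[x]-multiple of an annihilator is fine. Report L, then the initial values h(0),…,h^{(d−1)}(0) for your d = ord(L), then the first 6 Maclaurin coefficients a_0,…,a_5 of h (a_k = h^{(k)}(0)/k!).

L = (4 + 48·x + 192·x^2 + 256·x^3)·Dx - 4·Dx^2 + (1 + 4·x)·Dx^3  (order 3).
h: a_k = 0, 4, 0, -8/3, -8, -88/15, …
ICs: h(0) = 0, h′(0) = 4, h′′(0) = 0.

f: a_k = 4, 0, -8, 0, 8/3, 0, …
Change of var in L_f (x↦r) gives L₀.
Integrate: L := L₀·Dx.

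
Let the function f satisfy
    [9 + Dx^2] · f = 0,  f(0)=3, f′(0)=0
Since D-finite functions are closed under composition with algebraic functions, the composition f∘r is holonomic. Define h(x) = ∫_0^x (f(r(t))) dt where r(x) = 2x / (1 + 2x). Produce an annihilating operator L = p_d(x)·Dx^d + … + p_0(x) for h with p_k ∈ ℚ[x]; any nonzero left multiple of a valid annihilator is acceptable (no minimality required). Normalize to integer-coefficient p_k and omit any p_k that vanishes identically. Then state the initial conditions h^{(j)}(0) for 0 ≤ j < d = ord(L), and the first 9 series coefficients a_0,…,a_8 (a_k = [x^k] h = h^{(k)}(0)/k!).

f: a_k = 3, 0, -27/2, 0, 81/8, 0, -243/80, 0, 2187/4480, …
L₀ from L_f via x↦r, Dx↦r'^{-1}Dx.
h=∫₀ˣh₀: take L = L₀·Dx.
L = 36·Dx + (4 + 24·x + 48·x^2 + 32·x^3)·Dx^2 + (1 + 8·x + 24·x^2 + 32·x^3 + 16·x^4)·Dx^3  (order 3).
h: a_k = 0, 3, 0, -18, 54, -486/5, 72, 1404/5, -8262/5, …
ICs: h(0) = 0, h′(0) = 3, h′′(0) = 0.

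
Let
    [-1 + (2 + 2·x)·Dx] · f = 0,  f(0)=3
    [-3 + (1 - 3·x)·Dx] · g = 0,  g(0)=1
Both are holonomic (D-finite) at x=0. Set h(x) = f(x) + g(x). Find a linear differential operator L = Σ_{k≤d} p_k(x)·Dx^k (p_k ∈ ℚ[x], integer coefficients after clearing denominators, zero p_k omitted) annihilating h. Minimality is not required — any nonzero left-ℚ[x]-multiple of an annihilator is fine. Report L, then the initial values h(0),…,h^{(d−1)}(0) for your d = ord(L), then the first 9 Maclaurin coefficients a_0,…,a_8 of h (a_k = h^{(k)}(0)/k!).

L = (39 + 27·x) + (-73 - 138·x - 81·x^2)·Dx + (10 - 2·x - 66·x^2 - 54·x^3)·Dx^2  (order 2).
h: a_k = 4, 9/2, 69/8, 435/16, 10353/128, 62229/256, 746433/1024, 4479075/2048, 214989561/32768, …
ICs: h(0) = 4, h′(0) = 9/2.

f: a_k = 3, 3/2, -3/8, 3/16, -15/128, 21/256, -63/1024, 99/2048, -1287/32768, …
g: a_k = 1, 3, 9, 27, 81, 243, 729, 2187, 6561, …
Sum ⇒ L₀ = lclm(L_f,L_g) in ℚ(x)⟨Dx⟩.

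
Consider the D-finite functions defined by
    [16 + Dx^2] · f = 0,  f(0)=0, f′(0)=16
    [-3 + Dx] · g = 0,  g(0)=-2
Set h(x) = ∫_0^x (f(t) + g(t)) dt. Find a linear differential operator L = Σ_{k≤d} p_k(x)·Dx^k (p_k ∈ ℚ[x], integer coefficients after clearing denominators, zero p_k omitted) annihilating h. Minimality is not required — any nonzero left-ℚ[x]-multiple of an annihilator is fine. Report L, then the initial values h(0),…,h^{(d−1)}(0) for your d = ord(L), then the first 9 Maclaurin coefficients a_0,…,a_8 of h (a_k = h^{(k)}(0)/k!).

L = -48·Dx + 16·Dx^2 - 3·Dx^3 + Dx^4  (order 4).
h: a_k = 0, -2, 5, -3, -155/12, -27/20, 361/72, -81/280, -6991/4032, …
ICs: h(0) = 0, h′(0) = -2, h′′(0) = 10, h′′′(0) = -18.

f: a_k = 0, 16, 0, -128/3, 0, 512/15, 0, -4096/315, 0, …
g: a_k = -2, -6, -9, -9, -27/4, -81/20, -81/40, -243/280, -729/2240, …
L₀ := lclm(L_f,L_g); ord L₀ ≤ 2+1.
h=∫h₀ ⇒ L = L₀·Dx.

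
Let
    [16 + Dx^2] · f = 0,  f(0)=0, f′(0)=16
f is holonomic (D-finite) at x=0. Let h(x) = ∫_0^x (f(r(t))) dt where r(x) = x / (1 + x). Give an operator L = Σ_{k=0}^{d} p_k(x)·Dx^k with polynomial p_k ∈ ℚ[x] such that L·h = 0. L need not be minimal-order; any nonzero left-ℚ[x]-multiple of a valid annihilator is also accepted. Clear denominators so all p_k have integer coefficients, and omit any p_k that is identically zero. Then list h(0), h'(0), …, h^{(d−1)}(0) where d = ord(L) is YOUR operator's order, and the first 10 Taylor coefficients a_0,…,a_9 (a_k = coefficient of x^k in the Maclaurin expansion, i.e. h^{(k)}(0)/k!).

L = 16·Dx + (2 + 6·x + 6·x^2 + 2·x^3)·Dx^2 + (1 + 4·x + 6·x^2 + 4·x^3 + x^4)·Dx^3  (order 3).
h: a_k = 0, 0, 8, -16/3, -20/3, 112/5, -1544/45, 240/7, -4922/315, -10064/405, …
ICs: h(0) = 0, h′(0) = 0, h′′(0) = 16.

f: a_k = 0, 16, 0, -128/3, 0, 512/15, 0, -4096/315, 0, 8192/2835, …
L₀ from L_f via x↦r, Dx↦r'^{-1}Dx.
h=∫₀ˣh₀: take L = L₀·Dx.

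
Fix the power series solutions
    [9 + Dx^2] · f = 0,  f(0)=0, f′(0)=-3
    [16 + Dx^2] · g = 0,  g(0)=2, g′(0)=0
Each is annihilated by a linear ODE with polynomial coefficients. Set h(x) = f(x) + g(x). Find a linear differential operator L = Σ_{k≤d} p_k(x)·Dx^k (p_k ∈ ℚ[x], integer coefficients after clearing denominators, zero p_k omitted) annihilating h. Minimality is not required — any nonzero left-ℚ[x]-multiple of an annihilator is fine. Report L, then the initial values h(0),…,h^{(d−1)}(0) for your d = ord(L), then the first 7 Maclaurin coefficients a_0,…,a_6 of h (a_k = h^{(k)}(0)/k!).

L = 144 + 25·Dx^2 + Dx^4  (order 4).
h: a_k = 2, -3, -16, 9/2, 64/3, -81/40, -512/45, …
ICs: h(0) = 2, h′(0) = -3, h′′(0) = -32, h′′′(0) = 27.

f: a_k = 0, -3, 0, 9/2, 0, -81/40, 0, …
g: a_k = 2, 0, -16, 0, 64/3, 0, -512/45, …
f+g: L₀ = lclm(L_f,L_g), ord ≤ 2+2.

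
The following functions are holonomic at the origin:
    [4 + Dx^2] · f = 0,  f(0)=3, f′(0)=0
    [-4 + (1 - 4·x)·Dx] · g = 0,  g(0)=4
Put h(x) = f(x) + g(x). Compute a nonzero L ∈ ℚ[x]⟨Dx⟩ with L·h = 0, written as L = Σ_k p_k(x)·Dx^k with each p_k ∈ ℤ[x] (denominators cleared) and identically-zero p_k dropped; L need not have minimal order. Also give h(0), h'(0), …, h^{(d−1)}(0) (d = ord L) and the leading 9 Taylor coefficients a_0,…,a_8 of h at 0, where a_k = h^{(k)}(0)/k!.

f: a_k = 3, 0, -6, 0, 2, 0, -4/15, 0, 2/105, …
g: a_k = 4, 16, 64, 256, 1024, 4096, 16384, 65536, 262144, …
Sum ⇒ L₀ = lclm(L_f,L_g) in ℚ(x)⟨Dx⟩.
L = (-400 + 128·x - 256·x^2) + (36 - 176·x + 192·x^2 - 256·x^3)·Dx + (-100 + 32·x - 64·x^2)·Dx^2 + (9 - 44·x + 48·x^2 - 64·x^3)·Dx^3  (order 3).
h: a_k = 7, 16, 58, 256, 1026, 4096, 245756/15, 65536, 27525122/105, …
ICs: h(0) = 7, h′(0) = 16, h′′(0) = 116.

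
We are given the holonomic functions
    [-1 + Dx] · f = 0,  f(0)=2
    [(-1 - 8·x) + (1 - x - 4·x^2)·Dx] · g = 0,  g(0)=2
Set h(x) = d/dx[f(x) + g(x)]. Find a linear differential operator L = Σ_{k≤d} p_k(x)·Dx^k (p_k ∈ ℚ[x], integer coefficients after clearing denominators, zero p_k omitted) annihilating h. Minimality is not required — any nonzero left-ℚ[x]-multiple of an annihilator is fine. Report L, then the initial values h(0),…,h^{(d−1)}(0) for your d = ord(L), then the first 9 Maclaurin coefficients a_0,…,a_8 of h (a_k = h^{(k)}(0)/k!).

f: a_k = 2, 2, 1, 1/3, 1/12, 1/60, 1/360, 1/2520, 1/20160, …
g: a_k = 2, 2, 10, 18, 58, 130, 362, 882, 2330, …
h₀=f+g: left-lcm gives L₀, ord ≤ 2.
Derive L from L₀ (diff closure).
L = (44 + 466·x + 544·x^2 + 1728·x^3 + 384·x^4) + (-53 - 474·x - 599·x^2 - 1584·x^3 + 80·x^4 + 128·x^5)·Dx + (9 + 8·x + 55·x^2 - 144·x^3 - 464·x^4 - 128·x^5)·Dx^2  (order 2).
h: a_k = 4, 22, 55, 697/3, 7801/12, 130321/60, 2222641/360, 46972801/2520, 1062875521/20160, …
ICs: h(0) = 4, h′(0) = 22.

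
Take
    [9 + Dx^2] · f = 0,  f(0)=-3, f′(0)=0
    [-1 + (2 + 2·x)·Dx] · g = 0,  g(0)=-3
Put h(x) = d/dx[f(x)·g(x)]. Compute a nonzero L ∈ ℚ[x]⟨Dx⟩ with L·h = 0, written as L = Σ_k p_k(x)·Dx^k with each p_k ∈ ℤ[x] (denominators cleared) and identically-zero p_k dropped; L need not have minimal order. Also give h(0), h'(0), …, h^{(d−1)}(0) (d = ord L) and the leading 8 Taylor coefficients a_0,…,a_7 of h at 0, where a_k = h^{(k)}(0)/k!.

L = (551 + 1968·x + 2712·x^2 + 1728·x^3 + 432·x^4) + (-44 - 140·x - 144·x^2 - 48·x^3)·Dx + (52 + 200·x + 292·x^2 + 192·x^3 + 48·x^4)·Dx^2  (order 2).
h: a_k = 9/2, -333/4, -945/16, 4491/32, 16515/256, -176823/2560, -259497/10240, 2442609/143360, …
ICs: h(0) = 9/2, h′(0) = -333/4.

f: a_k = -3, 0, 27/2, 0, -81/8, 0, 243/80, 0, …
g: a_k = -3, -3/2, 3/8, -3/16, 15/128, -21/256, 63/1024, -99/2048, …
L₀ := L_f ⊗_s L_g (sym. prod.), ord ≤ 2.
h₀' ⇒ L via d/dx closure of L₀.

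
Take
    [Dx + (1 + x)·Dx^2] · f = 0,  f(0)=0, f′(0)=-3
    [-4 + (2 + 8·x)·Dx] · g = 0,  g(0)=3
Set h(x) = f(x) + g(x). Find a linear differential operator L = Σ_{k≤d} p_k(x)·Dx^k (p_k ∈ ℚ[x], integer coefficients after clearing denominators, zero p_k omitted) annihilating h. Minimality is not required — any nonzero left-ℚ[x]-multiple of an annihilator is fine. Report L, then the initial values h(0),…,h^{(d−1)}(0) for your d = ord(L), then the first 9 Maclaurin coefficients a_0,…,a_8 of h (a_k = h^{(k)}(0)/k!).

L = (-8 + 4·x)·Dx + (-10 - 8·x + 20·x^2)·Dx^2 + (-1 - 3·x + 6·x^2 + 8·x^3)·Dx^3  (order 3).
h: a_k = 3, 3, -9/2, 11, -117/4, 417/5, -503/2, 5541/7, -20589/8, …
ICs: h(0) = 3, h′(0) = 3, h′′(0) = -9.

f: a_k = 0, -3, 3/2, -1, 3/4, -3/5, 1/2, -3/7, 3/8, …
g: a_k = 3, 6, -6, 12, -30, 84, -252, 792, -2574, …
f+g: L₀ = lclm(L_f,L_g), ord ≤ 2+1.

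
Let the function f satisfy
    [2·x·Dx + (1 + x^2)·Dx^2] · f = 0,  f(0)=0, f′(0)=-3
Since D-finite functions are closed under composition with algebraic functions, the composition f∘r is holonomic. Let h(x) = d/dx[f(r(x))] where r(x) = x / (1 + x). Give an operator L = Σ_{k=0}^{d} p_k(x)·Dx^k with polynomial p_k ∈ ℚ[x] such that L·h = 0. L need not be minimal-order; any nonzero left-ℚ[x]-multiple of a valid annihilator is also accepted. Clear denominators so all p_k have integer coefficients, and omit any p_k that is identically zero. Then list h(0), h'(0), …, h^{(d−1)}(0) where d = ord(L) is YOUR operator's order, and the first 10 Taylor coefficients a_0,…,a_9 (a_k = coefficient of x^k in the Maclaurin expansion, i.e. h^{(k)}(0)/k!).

f: a_k = 0, -3, 0, 1, 0, -3/5, 0, 3/7, 0, -1/3, …
Change of var in L_f (x↦r) gives L₀.
Differentiate: ansatz ord ≤ ord L₀ ⇒ L.
L = (2 + 4·x) + (1 + 2·x + 2·x^2)·Dx  (order 1).
h: a_k = -3, 6, -6, 0, 12, -24, 24, 0, -48, 96, …
ICs: h(0) = -3.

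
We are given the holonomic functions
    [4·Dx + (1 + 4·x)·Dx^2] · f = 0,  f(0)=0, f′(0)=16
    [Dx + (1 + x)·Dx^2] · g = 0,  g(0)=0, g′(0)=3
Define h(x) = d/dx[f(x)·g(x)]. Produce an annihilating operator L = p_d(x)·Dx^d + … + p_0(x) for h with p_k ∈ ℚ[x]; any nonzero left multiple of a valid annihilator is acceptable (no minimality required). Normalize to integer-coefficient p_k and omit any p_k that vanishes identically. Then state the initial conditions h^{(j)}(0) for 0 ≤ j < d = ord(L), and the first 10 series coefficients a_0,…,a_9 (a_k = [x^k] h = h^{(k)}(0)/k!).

f: a_k = 0, 16, -32, 256/3, -256, 4096/5, -8192/3, 65536/7, -32768, 1048576/9, …
g: a_k = 0, 3, -3/2, 1, -3/4, 3/5, -1/2, 3/7, -3/8, 1/3, …
Product ⇒ symmetric product L₀, ord ≤ 4.
h=h₀': d/dx-closure on L₀ ⇒ L.
L = (136 + 320·x + 256·x^2) + (290 + 1464·x + 2400·x^2 + 1280·x^3)·Dx + (92 + 740·x + 1992·x^2 + 2240·x^3 + 896·x^4)·Dx^2 + (5 + 58·x + 245·x^2 + 464·x^3 + 400·x^4 + 128·x^5)·Dx^3  (order 3).
h: a_k = 0, 96, -360, 1280, -4700, 88816/5, -68376, 9315072/35, -7302234/7, 431299096/105, …
ICs: h(0) = 0, h′(0) = 96, h′′(0) = -720.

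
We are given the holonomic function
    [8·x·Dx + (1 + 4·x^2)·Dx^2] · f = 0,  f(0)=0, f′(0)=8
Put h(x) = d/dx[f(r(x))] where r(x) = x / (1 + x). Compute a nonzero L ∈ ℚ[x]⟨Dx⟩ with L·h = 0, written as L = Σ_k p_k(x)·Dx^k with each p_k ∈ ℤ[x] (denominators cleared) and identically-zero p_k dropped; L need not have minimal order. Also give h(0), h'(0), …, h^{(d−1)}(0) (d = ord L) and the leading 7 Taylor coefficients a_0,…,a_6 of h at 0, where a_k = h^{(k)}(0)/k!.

L = (2 + 10·x) + (1 + 2·x + 5·x^2)·Dx  (order 1).
h: a_k = 8, -16, -8, 96, -152, -176, 1112, …
ICs: h(0) = 8.

f: a_k = 0, 8, 0, -32/3, 0, 128/5, 0, …
Change of var in L_f (x↦r) gives L₀.
Derive L from L₀ (diff closure).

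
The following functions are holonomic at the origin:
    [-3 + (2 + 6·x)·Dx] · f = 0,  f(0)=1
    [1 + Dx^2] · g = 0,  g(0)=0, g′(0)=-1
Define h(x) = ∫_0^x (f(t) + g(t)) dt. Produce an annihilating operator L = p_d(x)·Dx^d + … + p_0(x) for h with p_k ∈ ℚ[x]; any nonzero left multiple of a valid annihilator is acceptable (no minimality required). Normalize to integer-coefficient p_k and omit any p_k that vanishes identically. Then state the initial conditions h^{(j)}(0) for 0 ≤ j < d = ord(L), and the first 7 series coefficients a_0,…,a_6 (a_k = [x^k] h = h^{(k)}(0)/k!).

L = (-93 - 72·x - 108·x^2)·Dx + (-10 + 18·x + 216·x^2 + 216·x^3)·Dx^2 + (-93 - 72·x - 108·x^2)·Dx^3 + (-10 + 18·x + 216·x^2 + 216·x^3)·Dx^4  (order 4).
h: a_k = 0, 1, 1/4, -3/8, 89/192, -81/128, 25483/23040, …
ICs: h(0) = 0, h′(0) = 1, h′′(0) = 1/2, h′′′(0) = -9/4.

f: a_k = 1, 3/2, -9/8, 27/16, -405/128, 1701/256, -15309/1024, …
g: a_k = 0, -1, 0, 1/6, 0, -1/120, 0, …
h₀=f+g: left-lcm gives L₀, ord ≤ 3.
h=∫₀ˣh₀: take L = L₀·Dx.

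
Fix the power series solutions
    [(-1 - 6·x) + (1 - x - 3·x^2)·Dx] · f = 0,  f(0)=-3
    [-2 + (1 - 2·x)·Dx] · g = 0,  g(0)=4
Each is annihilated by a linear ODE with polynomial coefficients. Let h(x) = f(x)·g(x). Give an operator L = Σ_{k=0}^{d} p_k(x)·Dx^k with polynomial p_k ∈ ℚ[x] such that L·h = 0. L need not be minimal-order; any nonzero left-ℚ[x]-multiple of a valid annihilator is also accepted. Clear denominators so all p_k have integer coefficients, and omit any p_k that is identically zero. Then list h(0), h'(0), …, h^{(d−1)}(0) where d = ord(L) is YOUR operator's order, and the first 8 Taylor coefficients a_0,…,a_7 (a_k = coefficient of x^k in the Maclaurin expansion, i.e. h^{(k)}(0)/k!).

L = (-3 - 2·x + 18·x^2) + (1 - 3·x - x^2 + 6·x^3)·Dx  (order 1).
h: a_k = -12, -36, -120, -324, -876, -2232, -5628, -13860, …
ICs: h(0) = -12.

f: a_k = -3, -3, -12, -21, -57, -120, -291, -651, …
g: a_k = 4, 8, 16, 32, 64, 128, 256, 512, …
Sym-product of L_f,L_g gives L₀ (≤ ord 1).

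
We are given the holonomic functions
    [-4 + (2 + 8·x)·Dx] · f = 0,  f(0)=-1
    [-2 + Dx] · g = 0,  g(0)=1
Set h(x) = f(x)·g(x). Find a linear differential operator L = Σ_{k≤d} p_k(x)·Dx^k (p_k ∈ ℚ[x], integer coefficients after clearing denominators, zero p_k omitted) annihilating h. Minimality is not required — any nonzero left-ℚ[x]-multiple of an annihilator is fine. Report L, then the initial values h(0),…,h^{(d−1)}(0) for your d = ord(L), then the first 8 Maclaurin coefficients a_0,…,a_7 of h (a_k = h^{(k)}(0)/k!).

L = (-4 - 8·x) + (1 + 4·x)·Dx  (order 1).
h: a_k = -1, -4, -4, -16/3, 8/3, -224/15, 1952/45, -44416/315, …
ICs: h(0) = -1.

f: a_k = -1, -2, 2, -4, 10, -28, 84, -264, …
g: a_k = 1, 2, 2, 4/3, 2/3, 4/15, 4/45, 8/315, …
f·g: L₀ = L_f ⊗_s L_g, ord ≤ 1·1.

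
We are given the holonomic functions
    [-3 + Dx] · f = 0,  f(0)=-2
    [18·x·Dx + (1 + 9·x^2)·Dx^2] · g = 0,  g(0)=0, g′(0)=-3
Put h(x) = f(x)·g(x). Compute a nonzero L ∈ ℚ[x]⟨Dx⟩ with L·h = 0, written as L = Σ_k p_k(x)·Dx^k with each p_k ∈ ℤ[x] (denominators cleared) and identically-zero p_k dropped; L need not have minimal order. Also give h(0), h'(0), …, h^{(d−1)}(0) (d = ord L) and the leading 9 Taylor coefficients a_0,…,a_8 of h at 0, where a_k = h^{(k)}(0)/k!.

L = (9 - 54·x + 81·x^2) + (-6 + 18·x - 54·x^2)·Dx + (1 + 9·x^2)·Dx^2  (order 2).
h: a_k = 0, 6, 18, 9, -27, 729/20, 891/4, -67797/280, -82377/56, …
ICs: h(0) = 0, h′(0) = 6.

f: a_k = -2, -6, -9, -9, -27/4, -81/20, -81/40, -243/280, -729/2240, …
g: a_k = 0, -3, 0, 9, 0, -243/5, 0, 2187/7, 0, …
L₀ := L_f ⊗_s L_g (sym. prod.), ord ≤ 2.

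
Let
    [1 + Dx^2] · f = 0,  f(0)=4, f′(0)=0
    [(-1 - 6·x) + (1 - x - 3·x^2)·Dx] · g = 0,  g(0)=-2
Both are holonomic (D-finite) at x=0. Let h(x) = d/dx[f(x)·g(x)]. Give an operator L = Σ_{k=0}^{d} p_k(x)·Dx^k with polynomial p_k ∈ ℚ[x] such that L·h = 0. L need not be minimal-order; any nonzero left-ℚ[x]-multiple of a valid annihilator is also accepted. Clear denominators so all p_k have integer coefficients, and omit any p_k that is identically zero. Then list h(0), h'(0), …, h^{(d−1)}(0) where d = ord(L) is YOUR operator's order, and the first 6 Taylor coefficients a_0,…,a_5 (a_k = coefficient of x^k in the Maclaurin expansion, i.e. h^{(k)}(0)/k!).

L = (83 - 2·x - 5·x^2 + 6·x^3 + 9·x^4) + (16 + 98·x + 18·x^2 + 36·x^3)·Dx + (-5 + 4·x + 13·x^2 + 6·x^3 + 9·x^4)·Dx^2  (order 2).
h: a_k = -8, -56, -156, -1636/3, -4385/3, -63119/15, …
ICs: h(0) = -8, h′(0) = -56.

f: a_k = 4, 0, -2, 0, 1/6, 0, …
g: a_k = -2, -2, -8, -14, -38, -80, …
f·g: L₀ = L_f ⊗_s L_g, ord ≤ 2·1.
h₀' ⇒ L via d/dx closure of L₀.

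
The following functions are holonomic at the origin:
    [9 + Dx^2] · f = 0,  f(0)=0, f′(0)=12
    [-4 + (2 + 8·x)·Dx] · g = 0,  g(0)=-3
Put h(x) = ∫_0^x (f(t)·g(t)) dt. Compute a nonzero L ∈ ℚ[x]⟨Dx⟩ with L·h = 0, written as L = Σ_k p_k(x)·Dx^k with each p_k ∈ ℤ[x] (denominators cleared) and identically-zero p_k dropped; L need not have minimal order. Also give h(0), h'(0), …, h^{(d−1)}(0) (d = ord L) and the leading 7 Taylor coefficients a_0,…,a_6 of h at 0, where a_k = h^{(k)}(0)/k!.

L = (21 + 72·x + 144·x^2)·Dx + (-4 - 16·x)·Dx^2 + (1 + 8·x + 16·x^2)·Dx^3  (order 3).
h: a_k = 0, 0, -18, -24, 63/2, -36/5, 759/20, …
ICs: h(0) = 0, h′(0) = 0, h′′(0) = -36.

f: a_k = 0, 12, 0, -18, 0, 81/10, 0, …
g: a_k = -3, -6, 6, -12, 30, -84, 252, …
Product ⇒ symmetric product L₀, ord ≤ 2.
h=∫h₀ ⇒ L = L₀·Dx.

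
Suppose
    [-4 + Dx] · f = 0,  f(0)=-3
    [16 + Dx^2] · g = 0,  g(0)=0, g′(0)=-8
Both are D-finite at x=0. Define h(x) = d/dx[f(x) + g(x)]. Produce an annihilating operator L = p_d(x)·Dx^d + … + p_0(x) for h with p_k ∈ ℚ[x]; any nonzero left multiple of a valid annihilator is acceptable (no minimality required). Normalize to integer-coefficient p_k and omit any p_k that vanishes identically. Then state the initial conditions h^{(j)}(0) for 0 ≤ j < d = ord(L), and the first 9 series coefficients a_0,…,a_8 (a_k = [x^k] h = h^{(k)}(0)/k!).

L = 64 - 16·Dx + 4·Dx^2 - Dx^3  (order 3).
h: a_k = -20, -48, -32, -128, -640/3, -512/5, -1024/45, -4096/105, -2048/63, …
ICs: h(0) = -20, h′(0) = -48, h′′(0) = -64.

f: a_k = -3, -12, -24, -32, -32, -128/5, -256/15, -1024/105, -512/105, …
g: a_k = 0, -8, 0, 64/3, 0, -256/15, 0, 2048/315, 0, …
f+g: L₀ = lclm(L_f,L_g), ord ≤ 1+2.
h=h₀': d/dx-closure on L₀ ⇒ L.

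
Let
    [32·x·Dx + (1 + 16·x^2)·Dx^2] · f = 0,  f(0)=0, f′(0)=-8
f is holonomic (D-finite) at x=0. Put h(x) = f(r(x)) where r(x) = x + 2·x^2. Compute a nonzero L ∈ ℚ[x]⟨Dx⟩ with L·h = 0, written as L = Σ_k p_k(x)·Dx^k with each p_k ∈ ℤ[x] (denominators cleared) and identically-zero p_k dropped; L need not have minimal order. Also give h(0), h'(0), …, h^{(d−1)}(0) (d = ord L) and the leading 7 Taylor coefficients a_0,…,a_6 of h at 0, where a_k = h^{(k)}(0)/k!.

L = (-4 + 32·x + 256·x^2 + 768·x^3 + 768·x^4)·Dx + (1 + 4·x + 16·x^2 + 128·x^3 + 320·x^4 + 256·x^5)·Dx^2  (order 2).
h: a_k = 0, -8, -16, 128/3, 256, 512/5, -11264/3, …
ICs: h(0) = 0, h′(0) = -8.

f: a_k = 0, -8, 0, 128/3, 0, -2048/5, 0, …
L₀ from L_f via x↦r, Dx↦r'^{-1}Dx.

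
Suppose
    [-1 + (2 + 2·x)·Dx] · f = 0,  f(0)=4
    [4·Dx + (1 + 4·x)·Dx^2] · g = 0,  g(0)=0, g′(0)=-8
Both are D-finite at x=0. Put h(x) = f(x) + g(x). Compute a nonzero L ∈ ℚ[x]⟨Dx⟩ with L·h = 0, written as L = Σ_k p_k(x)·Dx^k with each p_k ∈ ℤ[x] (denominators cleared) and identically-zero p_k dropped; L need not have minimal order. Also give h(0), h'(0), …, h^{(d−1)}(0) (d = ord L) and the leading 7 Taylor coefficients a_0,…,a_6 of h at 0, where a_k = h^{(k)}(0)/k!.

L = (52 + 16·x)·Dx + (125 + 232·x + 80·x^2)·Dx^2 + (14 + 78·x + 96·x^2 + 32·x^3)·Dx^3  (order 3).
h: a_k = 4, -6, 31/2, -509/12, 4091/32, -131037/320, 1048513/768, …
ICs: h(0) = 4, h′(0) = -6, h′′(0) = 31.

f: a_k = 4, 2, -1/2, 1/4, -5/32, 7/64, -21/256, …
g: a_k = 0, -8, 16, -128/3, 128, -2048/5, 4096/3, …
Weyl lclm of L_f,L_g ⇒ L₀ (ord ≤ 3).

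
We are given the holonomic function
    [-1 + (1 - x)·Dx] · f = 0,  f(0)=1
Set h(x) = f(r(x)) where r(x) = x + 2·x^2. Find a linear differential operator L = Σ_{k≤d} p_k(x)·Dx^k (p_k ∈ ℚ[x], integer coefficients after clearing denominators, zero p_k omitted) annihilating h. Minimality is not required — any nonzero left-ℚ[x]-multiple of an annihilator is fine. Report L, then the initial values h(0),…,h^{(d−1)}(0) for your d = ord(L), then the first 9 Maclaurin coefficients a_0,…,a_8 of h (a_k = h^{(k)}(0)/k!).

L = (1 + 4·x) + (-1 + x + 2·x^2)·Dx  (order 1).
h: a_k = 1, 1, 3, 5, 11, 21, 43, 85, 171, …
ICs: h(0) = 1.

f: a_k = 1, 1, 1, 1, 1, 1, 1, 1, 1, …
L₀ from L_f via x↦r, Dx↦r'^{-1}Dx.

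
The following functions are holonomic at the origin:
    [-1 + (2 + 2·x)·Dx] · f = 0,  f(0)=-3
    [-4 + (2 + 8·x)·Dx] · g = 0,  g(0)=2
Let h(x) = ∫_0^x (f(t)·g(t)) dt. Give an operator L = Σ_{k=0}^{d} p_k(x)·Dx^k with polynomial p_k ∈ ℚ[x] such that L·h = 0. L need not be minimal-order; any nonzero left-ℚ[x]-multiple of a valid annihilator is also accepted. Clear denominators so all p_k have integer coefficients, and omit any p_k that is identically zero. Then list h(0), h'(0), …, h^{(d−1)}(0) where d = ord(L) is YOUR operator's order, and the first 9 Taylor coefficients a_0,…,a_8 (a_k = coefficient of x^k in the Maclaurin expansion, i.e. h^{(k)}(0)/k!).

f: a_k = -3, -3/2, 3/8, -3/16, 15/128, -21/256, 63/1024, -99/2048, 1287/32768, …
g: a_k = 2, 4, -4, 8, -20, 56, -168, 528, -1716, …
h₀=f·g: eliminate ⇒ L₀, order ≤ 1·1.
Integrate: L := L₀·Dx.
L = (-5 - 8·x)·Dx + (2 + 10·x + 8·x^2)·Dx^2  (order 2).
h: a_k = 0, -6, -15/2, 9/4, -135/32, 2943/320, -5715/256, 210087/3584, -1337175/8192, …
ICs: h(0) = 0, h′(0) = -6.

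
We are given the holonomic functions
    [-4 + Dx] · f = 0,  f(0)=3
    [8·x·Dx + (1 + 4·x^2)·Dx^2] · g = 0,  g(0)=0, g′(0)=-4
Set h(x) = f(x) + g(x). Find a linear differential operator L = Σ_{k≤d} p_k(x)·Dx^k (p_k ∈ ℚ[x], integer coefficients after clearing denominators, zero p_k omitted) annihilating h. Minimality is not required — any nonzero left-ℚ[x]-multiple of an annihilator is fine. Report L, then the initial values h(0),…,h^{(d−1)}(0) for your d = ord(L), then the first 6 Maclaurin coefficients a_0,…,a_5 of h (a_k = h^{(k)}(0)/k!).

f: a_k = 3, 12, 24, 32, 32, 128/5, …
g: a_k = 0, -4, 0, 16/3, 0, -64/5, …
Weyl lclm of L_f,L_g ⇒ L₀ (ord ≤ 3).
L = (8 - 32·x - 96·x^2 - 128·x^3)·Dx + (-6 - 8·x^2 - 64·x^4)·Dx^2 + (1 + 2·x + 8·x^2 + 8·x^3 + 16·x^4)·Dx^3  (order 3).
h: a_k = 3, 8, 24, 112/3, 32, 64/5, …
ICs: h(0) = 3, h′(0) = 8, h′′(0) = 48.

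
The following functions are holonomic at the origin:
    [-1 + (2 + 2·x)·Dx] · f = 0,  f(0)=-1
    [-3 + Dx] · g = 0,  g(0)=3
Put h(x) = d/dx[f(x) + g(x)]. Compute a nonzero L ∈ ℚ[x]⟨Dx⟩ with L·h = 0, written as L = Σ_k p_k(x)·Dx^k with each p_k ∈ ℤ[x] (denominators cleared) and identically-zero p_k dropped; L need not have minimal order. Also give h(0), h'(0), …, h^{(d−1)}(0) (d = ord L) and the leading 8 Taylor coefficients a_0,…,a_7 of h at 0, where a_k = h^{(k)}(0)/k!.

f: a_k = -1, -1/2, 1/8, -1/16, 5/128, -7/256, 21/1024, -33/2048, …
g: a_k = 3, 9, 27/2, 27/2, 81/8, 243/40, 243/80, 729/560, …
Sum ⇒ L₀ = lclm(L_f,L_g) in ℚ(x)⟨Dx⟩.
h=h₀': d/dx-closure on L₀ ⇒ L.
L = (-27 - 18·x) + (-33 - 72·x - 36·x^2)·Dx + (14 + 26·x + 12·x^2)·Dx^2  (order 2).
h: a_k = 17/2, 109/4, 645/16, 1301/32, 7741/256, 46971/2560, 92157/10240, 574887/143360, …
ICs: h(0) = 17/2, h′(0) = 109/4.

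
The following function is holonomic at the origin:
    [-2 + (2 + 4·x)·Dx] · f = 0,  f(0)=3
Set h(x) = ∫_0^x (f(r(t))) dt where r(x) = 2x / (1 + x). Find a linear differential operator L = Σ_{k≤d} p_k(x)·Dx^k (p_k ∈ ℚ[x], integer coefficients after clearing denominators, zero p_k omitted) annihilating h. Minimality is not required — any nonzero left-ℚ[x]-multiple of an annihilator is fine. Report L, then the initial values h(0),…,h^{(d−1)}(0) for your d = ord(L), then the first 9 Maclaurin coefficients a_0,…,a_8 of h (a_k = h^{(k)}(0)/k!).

f: a_k = 3, 3, -3/2, 3/2, -15/8, 21/8, -63/16, 99/16, -1287/128, …
f∘r: x↦r, Dx↦Dx/r' in L_f ⇒ L₀.
∫: right-multiply L₀ by Dx.
L = -2·Dx + (1 + 6·x + 5·x^2)·Dx^2  (order 2).
h: a_k = 0, 3, 3, -4, 15/2, -18, 51, -1128/7, 2193/4, …
ICs: h(0) = 0, h′(0) = 3.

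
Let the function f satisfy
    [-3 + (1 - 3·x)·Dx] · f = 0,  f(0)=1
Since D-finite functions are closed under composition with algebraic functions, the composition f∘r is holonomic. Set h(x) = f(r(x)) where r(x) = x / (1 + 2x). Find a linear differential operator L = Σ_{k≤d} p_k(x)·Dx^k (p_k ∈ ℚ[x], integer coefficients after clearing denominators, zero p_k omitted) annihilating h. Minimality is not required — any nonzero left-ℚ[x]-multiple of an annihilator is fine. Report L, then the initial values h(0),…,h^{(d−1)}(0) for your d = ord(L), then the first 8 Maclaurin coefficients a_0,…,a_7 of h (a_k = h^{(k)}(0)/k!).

f: a_k = 1, 3, 9, 27, 81, 243, 729, 2187, …
f∘r: x↦r, Dx↦Dx/r' in L_f ⇒ L₀.
L = 3 + (-1 - x + 2·x^2)·Dx  (order 1).
h: a_k = 1, 3, 3, 3, 3, 3, 3, 3, …
ICs: h(0) = 1.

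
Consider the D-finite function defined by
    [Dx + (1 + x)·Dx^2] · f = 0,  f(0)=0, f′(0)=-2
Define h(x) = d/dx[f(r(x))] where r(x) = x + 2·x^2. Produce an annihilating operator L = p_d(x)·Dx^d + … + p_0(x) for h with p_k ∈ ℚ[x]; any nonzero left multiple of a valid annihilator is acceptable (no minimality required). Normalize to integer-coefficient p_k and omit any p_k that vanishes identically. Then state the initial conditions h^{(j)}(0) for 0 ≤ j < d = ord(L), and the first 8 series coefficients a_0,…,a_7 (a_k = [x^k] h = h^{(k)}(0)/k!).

L = (-3 + 4·x + 8·x^2) + (1 + 5·x + 6·x^2 + 8·x^3)·Dx  (order 1).
h: a_k = -2, -6, 10, 2, -22, 18, 26, -62, …
ICs: h(0) = -2.

f: a_k = 0, -2, 1, -2/3, 1/2, -2/5, 1/3, -2/7, …
h₀=f(r): pull back L_f along r ⇒ L₀.
Derive L from L₀ (diff closure).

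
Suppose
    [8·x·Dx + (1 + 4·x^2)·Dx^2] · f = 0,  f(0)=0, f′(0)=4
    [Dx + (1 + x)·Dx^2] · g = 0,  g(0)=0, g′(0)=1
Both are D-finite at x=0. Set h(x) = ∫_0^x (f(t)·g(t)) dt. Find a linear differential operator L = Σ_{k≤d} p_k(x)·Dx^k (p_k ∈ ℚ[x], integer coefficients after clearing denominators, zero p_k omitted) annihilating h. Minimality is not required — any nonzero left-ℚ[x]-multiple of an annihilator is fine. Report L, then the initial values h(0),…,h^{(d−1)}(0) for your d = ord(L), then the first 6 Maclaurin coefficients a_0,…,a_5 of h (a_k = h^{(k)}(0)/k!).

L = (288 + 560·x + 3584·x^2 + 8640·x^3 + 7680·x^4 + 3328·x^5 + 1024·x^7)·Dx^2 + (258 + 1840·x + 6992·x^2 + 19264·x^3 + 29440·x^4 + 23808·x^5 + 8960·x^6 + 3072·x^7 + 3584·x^8)·Dx^3 + (36 + 628·x + 2496·x^2 + 6192·x^3 + 12288·x^4 + 15936·x^5 + 12288·x^6 + 5376·x^7 + 3072·x^8 + 2048·x^9)·Dx^4 + (17 + 66·x + 241·x^2 + 608·x^3 + 1152·x^4 + 1728·x^5 + 2016·x^6 + 1536·x^7 + 768·x^8 + 512·x^9 + 256·x^10)·Dx^5  (order 5).
h: a_k = 0, 0, 0, 4/3, -1/2, -4/5, …
ICs: h(0) = 0, h′(0) = 0, h′′(0) = 0, h′′′(0) = 8, h′′′′(0) = -12.

f: a_k = 0, 4, 0, -16/3, 0, 64/5, …
g: a_k = 0, 1, -1/2, 1/3, -1/4, 1/5, …
f·g: L₀ = L_f ⊗_s L_g, ord ≤ 2·2.
∫: right-multiply L₀ by Dx.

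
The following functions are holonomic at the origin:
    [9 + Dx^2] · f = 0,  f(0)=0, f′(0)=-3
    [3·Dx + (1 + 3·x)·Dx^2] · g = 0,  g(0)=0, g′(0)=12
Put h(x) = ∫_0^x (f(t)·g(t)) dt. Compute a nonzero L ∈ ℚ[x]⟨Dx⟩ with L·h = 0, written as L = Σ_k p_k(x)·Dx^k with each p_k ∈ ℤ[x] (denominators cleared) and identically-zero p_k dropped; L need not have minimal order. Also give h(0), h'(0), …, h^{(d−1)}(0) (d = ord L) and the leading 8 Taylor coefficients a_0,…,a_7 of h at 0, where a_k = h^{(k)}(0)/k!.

L = (-81 + 486·x + 4617·x^2 + 11664·x^3 + 8748·x^4)·Dx + (36 + 540·x + 1944·x^2 + 1944·x^3)·Dx^2 + (180·x + 1134·x^2 + 2592·x^3 + 1944·x^4)·Dx^3 + (4 + 60·x + 216·x^2 + 216·x^3)·Dx^4 + (1 + 14·x + 69·x^2 + 144·x^3 + 108·x^4)·Dx^5  (order 5).
h: a_k = 0, 0, 0, -12, 27/2, -54/5, 27, -891/14, …
ICs: h(0) = 0, h′(0) = 0, h′′(0) = 0, h′′′(0) = -72, h′′′′(0) = 324.

f: a_k = 0, -3, 0, 9/2, 0, -81/40, 0, 243/560, …
g: a_k = 0, 12, -18, 36, -81, 972/5, -486, 8748/7, …
Product ⇒ symmetric product L₀, ord ≤ 4.
h=∫h₀ ⇒ L = L₀·Dx.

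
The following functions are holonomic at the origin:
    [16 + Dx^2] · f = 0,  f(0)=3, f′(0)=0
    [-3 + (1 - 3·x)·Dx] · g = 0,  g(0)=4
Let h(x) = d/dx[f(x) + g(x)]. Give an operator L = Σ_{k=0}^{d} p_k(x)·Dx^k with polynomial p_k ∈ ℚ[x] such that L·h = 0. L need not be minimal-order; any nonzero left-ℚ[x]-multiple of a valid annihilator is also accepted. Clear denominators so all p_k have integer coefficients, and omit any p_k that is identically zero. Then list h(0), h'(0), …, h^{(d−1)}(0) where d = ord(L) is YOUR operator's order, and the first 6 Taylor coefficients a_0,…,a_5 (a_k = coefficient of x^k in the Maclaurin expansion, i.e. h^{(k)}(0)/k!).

f: a_k = 3, 0, -24, 0, 32, 0, …
g: a_k = 4, 12, 36, 108, 324, 972, …
Weyl lclm of L_f,L_g ⇒ L₀ (ord ≤ 3).
Derive L from L₀ (diff closure).
L = (5952 - 4608·x + 6912·x^2) + (-560 + 2448·x - 3456·x^2 + 3456·x^3)·Dx + (372 - 288·x + 432·x^2)·Dx^2 + (-35 + 153·x - 216·x^2 + 216·x^3)·Dx^3  (order 3).
h: a_k = 12, 24, 324, 1424, 4860, 86968/5, …
ICs: h(0) = 12, h′(0) = 24, h′′(0) = 648.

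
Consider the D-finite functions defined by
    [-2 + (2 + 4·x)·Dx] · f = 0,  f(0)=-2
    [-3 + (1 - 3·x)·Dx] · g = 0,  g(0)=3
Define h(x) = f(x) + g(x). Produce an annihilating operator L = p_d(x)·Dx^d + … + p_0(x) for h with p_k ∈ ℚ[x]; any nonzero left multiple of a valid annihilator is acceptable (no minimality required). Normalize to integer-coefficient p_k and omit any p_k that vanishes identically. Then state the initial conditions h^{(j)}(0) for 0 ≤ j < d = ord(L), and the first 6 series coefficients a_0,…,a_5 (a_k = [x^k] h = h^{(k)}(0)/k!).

f: a_k = -2, -2, 1, -1, 5/4, -7/4, …
g: a_k = 3, 9, 27, 81, 243, 729, …
Weyl lclm of L_f,L_g ⇒ L₀ (ord ≤ 2).
L = (21 + 27·x) + (-19 - 66·x - 81·x^2)·Dx + (2 + 7·x - 21·x^2 - 54·x^3)·Dx^2  (order 2).
h: a_k = 1, 7, 28, 80, 977/4, 2909/4, …
ICs: h(0) = 1, h′(0) = 7.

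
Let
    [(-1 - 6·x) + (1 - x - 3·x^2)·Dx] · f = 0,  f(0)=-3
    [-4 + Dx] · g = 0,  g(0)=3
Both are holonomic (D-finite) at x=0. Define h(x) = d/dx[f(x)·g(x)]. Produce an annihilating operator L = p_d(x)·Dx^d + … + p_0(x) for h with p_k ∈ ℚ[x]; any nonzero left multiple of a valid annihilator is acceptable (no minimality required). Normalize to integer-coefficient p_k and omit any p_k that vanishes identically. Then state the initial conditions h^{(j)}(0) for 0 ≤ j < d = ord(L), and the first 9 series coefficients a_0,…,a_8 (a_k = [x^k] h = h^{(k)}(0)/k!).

L = (32 + 26·x - 98·x^2 - 48·x^3 + 144·x^4) + (-5 + 3·x + 29·x^2 - 6·x^3 - 36·x^4)·Dx  (order 1).
h: a_k = -45, -288, -1125, -3612, -10524, -29190, -392303/5, -1445824/7, -18726989/35, …
ICs: h(0) = -45.

f: a_k = -3, -3, -12, -21, -57, -120, -291, -651, -1524, …
g: a_k = 3, 12, 24, 32, 32, 128/5, 256/15, 1024/105, 512/105, …
f·g: L₀ = L_f ⊗_s L_g, ord ≤ 1·1.
h₀' ⇒ L via d/dx closure of L₀.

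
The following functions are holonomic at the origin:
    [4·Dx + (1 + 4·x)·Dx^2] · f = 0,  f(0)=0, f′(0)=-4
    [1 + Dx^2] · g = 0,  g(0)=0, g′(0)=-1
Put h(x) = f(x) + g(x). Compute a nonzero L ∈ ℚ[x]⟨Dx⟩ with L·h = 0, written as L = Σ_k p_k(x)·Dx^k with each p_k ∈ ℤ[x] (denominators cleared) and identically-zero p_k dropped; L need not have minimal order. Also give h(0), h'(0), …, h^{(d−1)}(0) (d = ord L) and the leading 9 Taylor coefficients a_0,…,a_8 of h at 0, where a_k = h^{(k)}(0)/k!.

f: a_k = 0, -4, 8, -64/3, 64, -1024/5, 2048/3, -16384/7, 8192, …
g: a_k = 0, -1, 0, 1/6, 0, -1/120, 0, 1/5040, 0, …
h₀=f+g: left-lcm gives L₀, ord ≤ 4.
L = (388 + 32·x + 64·x^2)·Dx + (33 + 140·x + 48·x^2 + 64·x^3)·Dx^2 + (388 + 32·x + 64·x^2)·Dx^3 + (33 + 140·x + 48·x^2 + 64·x^3)·Dx^4  (order 4).
h: a_k = 0, -5, 8, -127/6, 64, -24577/120, 2048/3, -11796479/5040, 8192, …
ICs: h(0) = 0, h′(0) = -5, h′′(0) = 16, h′′′(0) = -127.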